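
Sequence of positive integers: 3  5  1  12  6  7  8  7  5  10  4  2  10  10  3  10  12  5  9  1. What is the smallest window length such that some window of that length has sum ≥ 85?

12

Extend right; whenever the sum reaches 85, record the length and shrink from the left:
add 3: running sum 3 < 85
add 5: running sum 8 < 85
add 1: running sum 9 < 85
add 12: running sum 21 < 85
add 6: running sum 27 < 85
add 7: running sum 34 < 85
add 8: running sum 42 < 85
add 7: running sum 49 < 85
add 5: running sum 54 < 85
add 10: running sum 64 < 85
add 4: running sum 68 < 85
add 2: running sum 70 < 85
add 10: running sum 80 < 85
end 13: [5, 1, 12, 6, 7, 8, 7, 5, 10, 4, 2, 10, 10] sum 87, len 13
end 14: [1, 12, 6, 7, 8, 7, 5, 10, 4, 2, 10, 10, 3] sum 85, len 13
end 15: [12, 6, 7, 8, 7, 5, 10, 4, 2, 10, 10, 3, 10] sum 94, len 13
end 16: [7, 8, 7, 5, 10, 4, 2, 10, 10, 3, 10, 12] sum 88, len 12
end 17: [8, 7, 5, 10, 4, 2, 10, 10, 3, 10, 12, 5] sum 86, len 12
end 18: [7, 5, 10, 4, 2, 10, 10, 3, 10, 12, 5, 9] sum 87, len 12
end 19: [7, 5, 10, 4, 2, 10, 10, 3, 10, 12, 5, 9, 1] sum 88, len 13
Shortest qualifying length: 12.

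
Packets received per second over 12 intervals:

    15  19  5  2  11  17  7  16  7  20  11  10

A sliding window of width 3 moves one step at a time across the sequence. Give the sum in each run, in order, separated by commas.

39, 26, 18, 30, 35, 40, 30, 43, 38, 41

[15, 19, 5] → sum 39
[19, 5, 2] → sum 26
[5, 2, 11] → sum 18
[2, 11, 17] → sum 30
[11, 17, 7] → sum 35
[17, 7, 16] → sum 40
[7, 16, 7] → sum 30
[16, 7, 20] → sum 43
[7, 20, 11] → sum 38
[20, 11, 10] → sum 41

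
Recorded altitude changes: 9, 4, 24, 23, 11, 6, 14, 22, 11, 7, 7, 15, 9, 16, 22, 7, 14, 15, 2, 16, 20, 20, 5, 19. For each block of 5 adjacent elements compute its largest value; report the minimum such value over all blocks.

(9, 4, 24, 23, 11) → max 24
(4, 24, 23, 11, 6) → max 24
(24, 23, 11, 6, 14) → max 24
(23, 11, 6, 14, 22) → max 23
(11, 6, 14, 22, 11) → max 22
(6, 14, 22, 11, 7) → max 22
(14, 22, 11, 7, 7) → max 22
(22, 11, 7, 7, 15) → max 22
(11, 7, 7, 15, 9) → max 15
(7, 7, 15, 9, 16) → max 16
(7, 15, 9, 16, 22) → max 22
(15, 9, 16, 22, 7) → max 22
(9, 16, 22, 7, 14) → max 22
(16, 22, 7, 14, 15) → max 22
(22, 7, 14, 15, 2) → max 22
(7, 14, 15, 2, 16) → max 16
(14, 15, 2, 16, 20) → max 20
(15, 2, 16, 20, 20) → max 20
(2, 16, 20, 20, 5) → max 20
(16, 20, 20, 5, 19) → max 20
Minimum of these is 15.

15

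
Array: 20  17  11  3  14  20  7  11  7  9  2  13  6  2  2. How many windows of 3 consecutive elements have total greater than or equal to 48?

1

20 17 11 → sum 48  ≥ 48 ✓
17 11 3 → sum 31
11 3 14 → sum 28
3 14 20 → sum 37
14 20 7 → sum 41
20 7 11 → sum 38
7 11 7 → sum 25
11 7 9 → sum 27
7 9 2 → sum 18
9 2 13 → sum 24
2 13 6 → sum 21
13 6 2 → sum 21
6 2 2 → sum 10
1 window satisfy the condition.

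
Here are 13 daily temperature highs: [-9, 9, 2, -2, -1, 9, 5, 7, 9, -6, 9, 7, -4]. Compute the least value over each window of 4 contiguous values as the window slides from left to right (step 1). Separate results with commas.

-9, -2, -2, -2, -1, 5, -6, -6, -6, -6

[-9, 9, 2, -2] → min -9
[9, 2, -2, -1] → min -2
[2, -2, -1, 9] → min -2
[-2, -1, 9, 5] → min -2
[-1, 9, 5, 7] → min -1
[9, 5, 7, 9] → min 5
[5, 7, 9, -6] → min -6
[7, 9, -6, 9] → min -6
[9, -6, 9, 7] → min -6
[-6, 9, 7, -4] → min -6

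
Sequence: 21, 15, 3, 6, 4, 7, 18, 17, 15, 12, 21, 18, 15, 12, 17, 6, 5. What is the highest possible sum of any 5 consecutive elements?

83

Window sums for each of the 13 positions:
21 15 3 6 4 → sum 49
15 3 6 4 7 → sum 35
3 6 4 7 18 → sum 38
6 4 7 18 17 → sum 52
4 7 18 17 15 → sum 61
7 18 17 15 12 → sum 69
18 17 15 12 21 → sum 83
17 15 12 21 18 → sum 83
15 12 21 18 15 → sum 81
12 21 18 15 12 → sum 78
21 18 15 12 17 → sum 83
18 15 12 17 6 → sum 68
15 12 17 6 5 → sum 55
Highest of these is 83.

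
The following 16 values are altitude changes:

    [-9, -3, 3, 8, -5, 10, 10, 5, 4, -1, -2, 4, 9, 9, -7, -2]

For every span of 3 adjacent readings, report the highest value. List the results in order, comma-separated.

(-9, -3, 3) → max 3
(-3, 3, 8) → max 8
(3, 8, -5) → max 8
(8, -5, 10) → max 10
(-5, 10, 10) → max 10
(10, 10, 5) → max 10
(10, 5, 4) → max 10
(5, 4, -1) → max 5
(4, -1, -2) → max 4
(-1, -2, 4) → max 4
(-2, 4, 9) → max 9
(4, 9, 9) → max 9
(9, 9, -7) → max 9
(9, -7, -2) → max 9

3, 8, 8, 10, 10, 10, 10, 5, 4, 4, 9, 9, 9, 9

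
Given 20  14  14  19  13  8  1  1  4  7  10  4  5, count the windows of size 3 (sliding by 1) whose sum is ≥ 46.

3

20 14 14 → sum 48  ≥ 46 ✓
14 14 19 → sum 47  ≥ 46 ✓
14 19 13 → sum 46  ≥ 46 ✓
19 13 8 → sum 40
13 8 1 → sum 22
8 1 1 → sum 10
1 1 4 → sum 6
1 4 7 → sum 12
4 7 10 → sum 21
7 10 4 → sum 21
10 4 5 → sum 19
3 windows satisfy the condition.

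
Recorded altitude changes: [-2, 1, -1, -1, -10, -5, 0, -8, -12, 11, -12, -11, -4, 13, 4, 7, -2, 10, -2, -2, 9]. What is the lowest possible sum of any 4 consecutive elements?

(-2, 1, -1, -1) → sum -3
(1, -1, -1, -10) → sum -11
(-1, -1, -10, -5) → sum -17
(-1, -10, -5, 0) → sum -16
(-10, -5, 0, -8) → sum -23
(-5, 0, -8, -12) → sum -25
(0, -8, -12, 11) → sum -9
(-8, -12, 11, -12) → sum -21
(-12, 11, -12, -11) → sum -24
(11, -12, -11, -4) → sum -16
(-12, -11, -4, 13) → sum -14
(-11, -4, 13, 4) → sum 2
(-4, 13, 4, 7) → sum 20
(13, 4, 7, -2) → sum 22
(4, 7, -2, 10) → sum 19
(7, -2, 10, -2) → sum 13
(-2, 10, -2, -2) → sum 4
(10, -2, -2, 9) → sum 15
Lowest of these is -25.

-25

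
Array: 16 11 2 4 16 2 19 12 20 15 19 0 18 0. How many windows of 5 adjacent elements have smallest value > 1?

[16, 11, 2, 4, 16] → min 2  > 1 ✓
[11, 2, 4, 16, 2] → min 2  > 1 ✓
[2, 4, 16, 2, 19] → min 2  > 1 ✓
[4, 16, 2, 19, 12] → min 2  > 1 ✓
[16, 2, 19, 12, 20] → min 2  > 1 ✓
[2, 19, 12, 20, 15] → min 2  > 1 ✓
[19, 12, 20, 15, 19] → min 12  > 1 ✓
[12, 20, 15, 19, 0] → min 0
[20, 15, 19, 0, 18] → min 0
[15, 19, 0, 18, 0] → min 0
7 windows satisfy the condition.

7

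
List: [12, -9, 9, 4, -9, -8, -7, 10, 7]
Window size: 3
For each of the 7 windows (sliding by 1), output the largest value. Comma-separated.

12, 9, 9, 4, -7, 10, 10

(12, -9, 9) → max 12
(-9, 9, 4) → max 9
(9, 4, -9) → max 9
(4, -9, -8) → max 4
(-9, -8, -7) → max -7
(-8, -7, 10) → max 10
(-7, 10, 7) → max 10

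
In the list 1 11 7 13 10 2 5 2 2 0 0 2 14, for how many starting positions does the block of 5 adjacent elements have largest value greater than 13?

1 11 7 13 10 → max 13
11 7 13 10 2 → max 13
7 13 10 2 5 → max 13
13 10 2 5 2 → max 13
10 2 5 2 2 → max 10
2 5 2 2 0 → max 5
5 2 2 0 0 → max 5
2 2 0 0 2 → max 2
2 0 0 2 14 → max 14  > 13 ✓
1 window satisfy the condition.

1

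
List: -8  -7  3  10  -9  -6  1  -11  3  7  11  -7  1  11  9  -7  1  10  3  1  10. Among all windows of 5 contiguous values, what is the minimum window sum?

(-8, -7, 3, 10, -9) → sum -11
(-7, 3, 10, -9, -6) → sum -9
(3, 10, -9, -6, 1) → sum -1
(10, -9, -6, 1, -11) → sum -15
(-9, -6, 1, -11, 3) → sum -22
(-6, 1, -11, 3, 7) → sum -6
(1, -11, 3, 7, 11) → sum 11
(-11, 3, 7, 11, -7) → sum 3
(3, 7, 11, -7, 1) → sum 15
(7, 11, -7, 1, 11) → sum 23
(11, -7, 1, 11, 9) → sum 25
(-7, 1, 11, 9, -7) → sum 7
(1, 11, 9, -7, 1) → sum 15
(11, 9, -7, 1, 10) → sum 24
(9, -7, 1, 10, 3) → sum 16
(-7, 1, 10, 3, 1) → sum 8
(1, 10, 3, 1, 10) → sum 25
Minimum of these is -22.

-22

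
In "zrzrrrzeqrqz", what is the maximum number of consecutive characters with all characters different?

4

[z] len 1
[z, r] len 2
[r, z] len 2
[z, r] len 2
[r] len 1
[r] len 1
[r, z] len 2
[r, z, e] len 3
[r, z, e, q] len 4
[z, e, q, r] len 4
[r, q] len 2
[r, q, z] len 3
Longest all-distinct length: 4.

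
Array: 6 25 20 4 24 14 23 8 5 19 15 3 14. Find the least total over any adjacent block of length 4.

42

Each size-4 window and its sum:
6 25 20 4 → sum 55
25 20 4 24 → sum 73
20 4 24 14 → sum 62
4 24 14 23 → sum 65
24 14 23 8 → sum 69
14 23 8 5 → sum 50
23 8 5 19 → sum 55
8 5 19 15 → sum 47
5 19 15 3 → sum 42
19 15 3 14 → sum 51
Least of these is 42.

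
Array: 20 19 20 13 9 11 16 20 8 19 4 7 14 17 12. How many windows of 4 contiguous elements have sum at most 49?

4

(20, 19, 20, 13) → sum 72
(19, 20, 13, 9) → sum 61
(20, 13, 9, 11) → sum 53
(13, 9, 11, 16) → sum 49  ≤ 49 ✓
(9, 11, 16, 20) → sum 56
(11, 16, 20, 8) → sum 55
(16, 20, 8, 19) → sum 63
(20, 8, 19, 4) → sum 51
(8, 19, 4, 7) → sum 38  ≤ 49 ✓
(19, 4, 7, 14) → sum 44  ≤ 49 ✓
(4, 7, 14, 17) → sum 42  ≤ 49 ✓
(7, 14, 17, 12) → sum 50
4 windows satisfy the condition.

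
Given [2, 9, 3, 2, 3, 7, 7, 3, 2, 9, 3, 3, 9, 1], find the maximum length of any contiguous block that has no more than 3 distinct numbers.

add 2: window [2] (1 distinct), len 1
add 9: window [2, 9] (2 distinct), len 2
add 3: window [2, 9, 3] (3 distinct), len 3
add 2: window [2, 9, 3, 2] (3 distinct), len 4
add 3: window [2, 9, 3, 2, 3] (3 distinct), len 5
add 7: window [3, 2, 3, 7] (3 distinct), len 4
add 7: window [3, 2, 3, 7, 7] (3 distinct), len 5
add 3: window [3, 2, 3, 7, 7, 3] (3 distinct), len 6
add 2: window [3, 2, 3, 7, 7, 3, 2] (3 distinct), len 7
add 9: window [3, 2, 9] (3 distinct), len 3
add 3: window [3, 2, 9, 3] (3 distinct), len 4
add 3: window [3, 2, 9, 3, 3] (3 distinct), len 5
add 9: window [3, 2, 9, 3, 3, 9] (3 distinct), len 6
add 1: window [9, 3, 3, 9, 1] (3 distinct), len 5
Longest length with ≤3 distinct: 7.

7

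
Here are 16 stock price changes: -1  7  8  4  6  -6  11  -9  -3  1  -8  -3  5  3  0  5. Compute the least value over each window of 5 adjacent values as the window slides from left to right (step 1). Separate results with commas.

-1, -6, -6, -9, -9, -9, -9, -9, -8, -8, -8, -3

Sliding a size-5 window across the 16 values:
-1 7 8 4 6 → min -1
7 8 4 6 -6 → min -6
8 4 6 -6 11 → min -6
4 6 -6 11 -9 → min -9
6 -6 11 -9 -3 → min -9
-6 11 -9 -3 1 → min -9
11 -9 -3 1 -8 → min -9
-9 -3 1 -8 -3 → min -9
-3 1 -8 -3 5 → min -8
1 -8 -3 5 3 → min -8
-8 -3 5 3 0 → min -8
-3 5 3 0 5 → min -3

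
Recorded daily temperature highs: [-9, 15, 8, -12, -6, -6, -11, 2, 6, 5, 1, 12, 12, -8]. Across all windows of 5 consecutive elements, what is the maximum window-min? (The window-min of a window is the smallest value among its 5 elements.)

1

Each size-5 window and its min:
(-9, 15, 8, -12, -6) → min -12
(15, 8, -12, -6, -6) → min -12
(8, -12, -6, -6, -11) → min -12
(-12, -6, -6, -11, 2) → min -12
(-6, -6, -11, 2, 6) → min -11
(-6, -11, 2, 6, 5) → min -11
(-11, 2, 6, 5, 1) → min -11
(2, 6, 5, 1, 12) → min 1
(6, 5, 1, 12, 12) → min 1
(5, 1, 12, 12, -8) → min -8
Maximum of these is 1.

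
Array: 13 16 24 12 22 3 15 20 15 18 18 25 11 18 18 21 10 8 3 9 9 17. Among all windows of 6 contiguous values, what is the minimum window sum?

(13, 16, 24, 12, 22, 3) → sum 90
(16, 24, 12, 22, 3, 15) → sum 92
(24, 12, 22, 3, 15, 20) → sum 96
(12, 22, 3, 15, 20, 15) → sum 87
(22, 3, 15, 20, 15, 18) → sum 93
(3, 15, 20, 15, 18, 18) → sum 89
(15, 20, 15, 18, 18, 25) → sum 111
(20, 15, 18, 18, 25, 11) → sum 107
(15, 18, 18, 25, 11, 18) → sum 105
(18, 18, 25, 11, 18, 18) → sum 108
(18, 25, 11, 18, 18, 21) → sum 111
(25, 11, 18, 18, 21, 10) → sum 103
(11, 18, 18, 21, 10, 8) → sum 86
(18, 18, 21, 10, 8, 3) → sum 78
(18, 21, 10, 8, 3, 9) → sum 69
(21, 10, 8, 3, 9, 9) → sum 60
(10, 8, 3, 9, 9, 17) → sum 56
Minimum of these is 56.

56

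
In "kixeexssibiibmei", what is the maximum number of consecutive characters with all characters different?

4

add k: [k] len 1
add i: [k, i] len 2
add x: [k, i, x] len 3
add e: [k, i, x, e] len 4
add e (repeat e, move left end past it): [e] len 1
add x: [e, x] len 2
add s: [e, x, s] len 3
add s (repeat s, move left end past it): [s] len 1
add i: [s, i] len 2
add b: [s, i, b] len 3
add i (repeat i, move left end past it): [b, i] len 2
add i (repeat i, move left end past it): [i] len 1
add b: [i, b] len 2
add m: [i, b, m] len 3
add e: [i, b, m, e] len 4
add i (repeat i, move left end past it): [b, m, e, i] len 4
Longest all-distinct length: 4.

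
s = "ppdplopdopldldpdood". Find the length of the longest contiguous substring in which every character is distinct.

4

add p: [p] len 1
add p (repeat p, move left end past it): [p] len 1
add d: [p, d] len 2
add p (repeat p, move left end past it): [d, p] len 2
add l: [d, p, l] len 3
add o: [d, p, l, o] len 4
add p (repeat p, move left end past it): [l, o, p] len 3
add d: [l, o, p, d] len 4
add o (repeat o, move left end past it): [p, d, o] len 3
add p (repeat p, move left end past it): [d, o, p] len 3
add l: [d, o, p, l] len 4
add d (repeat d, move left end past it): [o, p, l, d] len 4
add l (repeat l, move left end past it): [d, l] len 2
add d (repeat d, move left end past it): [l, d] len 2
add p: [l, d, p] len 3
add d (repeat d, move left end past it): [p, d] len 2
add o: [p, d, o] len 3
add o (repeat o, move left end past it): [o] len 1
add d: [o, d] len 2
Longest all-distinct length: 4.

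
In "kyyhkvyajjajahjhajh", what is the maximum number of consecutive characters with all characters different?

6

add k: [k] len 1
add y: [k, y] len 2
add y (repeat y, move left end past it): [y] len 1
add h: [y, h] len 2
add k: [y, h, k] len 3
add v: [y, h, k, v] len 4
add y (repeat y, move left end past it): [h, k, v, y] len 4
add a: [h, k, v, y, a] len 5
add j: [h, k, v, y, a, j] len 6
add j (repeat j, move left end past it): [j] len 1
add a: [j, a] len 2
add j (repeat j, move left end past it): [a, j] len 2
add a (repeat a, move left end past it): [j, a] len 2
add h: [j, a, h] len 3
add j (repeat j, move left end past it): [a, h, j] len 3
add h (repeat h, move left end past it): [j, h] len 2
add a: [j, h, a] len 3
add j (repeat j, move left end past it): [h, a, j] len 3
add h (repeat h, move left end past it): [a, j, h] len 3
Longest all-distinct length: 6.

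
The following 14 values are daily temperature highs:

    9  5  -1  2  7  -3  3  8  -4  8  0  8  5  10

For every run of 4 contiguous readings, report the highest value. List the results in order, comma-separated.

9 5 -1 2 → max 9
5 -1 2 7 → max 7
-1 2 7 -3 → max 7
2 7 -3 3 → max 7
7 -3 3 8 → max 8
-3 3 8 -4 → max 8
3 8 -4 8 → max 8
8 -4 8 0 → max 8
-4 8 0 8 → max 8
8 0 8 5 → max 8
0 8 5 10 → max 10

9, 7, 7, 7, 8, 8, 8, 8, 8, 8, 10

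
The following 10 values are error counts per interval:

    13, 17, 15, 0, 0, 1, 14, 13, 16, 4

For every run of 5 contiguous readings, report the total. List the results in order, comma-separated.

13 17 15 0 0 → sum 45
17 15 0 0 1 → sum 33
15 0 0 1 14 → sum 30
0 0 1 14 13 → sum 28
0 1 14 13 16 → sum 44
1 14 13 16 4 → sum 48

45, 33, 30, 28, 44, 48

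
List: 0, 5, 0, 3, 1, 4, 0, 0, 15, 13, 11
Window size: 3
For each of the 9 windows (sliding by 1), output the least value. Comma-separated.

0, 0, 0, 1, 0, 0, 0, 0, 11

0 5 0 → min 0
5 0 3 → min 0
0 3 1 → min 0
3 1 4 → min 1
1 4 0 → min 0
4 0 0 → min 0
0 0 15 → min 0
0 15 13 → min 0
15 13 11 → min 11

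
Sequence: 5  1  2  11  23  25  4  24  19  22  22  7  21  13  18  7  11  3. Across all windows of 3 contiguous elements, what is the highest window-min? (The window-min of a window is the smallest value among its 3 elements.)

[5, 1, 2] → min 1
[1, 2, 11] → min 1
[2, 11, 23] → min 2
[11, 23, 25] → min 11
[23, 25, 4] → min 4
[25, 4, 24] → min 4
[4, 24, 19] → min 4
[24, 19, 22] → min 19
[19, 22, 22] → min 19
[22, 22, 7] → min 7
[22, 7, 21] → min 7
[7, 21, 13] → min 7
[21, 13, 18] → min 13
[13, 18, 7] → min 7
[18, 7, 11] → min 7
[7, 11, 3] → min 3
Highest of these is 19.

19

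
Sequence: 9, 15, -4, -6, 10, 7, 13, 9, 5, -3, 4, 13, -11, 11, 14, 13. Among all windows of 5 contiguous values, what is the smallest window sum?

Each size-5 window and its sum:
[9, 15, -4, -6, 10] → sum 24
[15, -4, -6, 10, 7] → sum 22
[-4, -6, 10, 7, 13] → sum 20
[-6, 10, 7, 13, 9] → sum 33
[10, 7, 13, 9, 5] → sum 44
[7, 13, 9, 5, -3] → sum 31
[13, 9, 5, -3, 4] → sum 28
[9, 5, -3, 4, 13] → sum 28
[5, -3, 4, 13, -11] → sum 8
[-3, 4, 13, -11, 11] → sum 14
[4, 13, -11, 11, 14] → sum 31
[13, -11, 11, 14, 13] → sum 40
Smallest of these is 8.

8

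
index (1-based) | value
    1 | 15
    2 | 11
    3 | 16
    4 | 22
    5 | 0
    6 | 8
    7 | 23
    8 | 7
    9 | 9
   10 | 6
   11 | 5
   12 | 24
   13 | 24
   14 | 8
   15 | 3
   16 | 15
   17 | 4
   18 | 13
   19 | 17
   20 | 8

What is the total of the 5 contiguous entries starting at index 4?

60

Elements at indices 4..8: 22, 0, 8, 23, 7
sum(22, 0, 8, 23, 7) = 60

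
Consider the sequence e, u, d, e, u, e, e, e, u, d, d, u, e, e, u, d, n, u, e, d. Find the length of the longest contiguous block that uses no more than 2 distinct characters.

Extend right; when distinct count exceeds 2, shrink from the left:
[e] 1 distinct, len 1
[e, u] 2 distinct, len 2
[u, d] 2 distinct, len 2
[d, e] 2 distinct, len 2
[e, u] 2 distinct, len 2
[e, u, e] 2 distinct, len 3
[e, u, e, e] 2 distinct, len 4
[e, u, e, e, e] 2 distinct, len 5
[e, u, e, e, e, u] 2 distinct, len 6
[u, d] 2 distinct, len 2
[u, d, d] 2 distinct, len 3
[u, d, d, u] 2 distinct, len 4
[u, e] 2 distinct, len 2
[u, e, e] 2 distinct, len 3
[u, e, e, u] 2 distinct, len 4
[u, d] 2 distinct, len 2
[d, n] 2 distinct, len 2
[n, u] 2 distinct, len 2
[u, e] 2 distinct, len 2
[e, d] 2 distinct, len 2
Longest length with ≤2 distinct: 6.

6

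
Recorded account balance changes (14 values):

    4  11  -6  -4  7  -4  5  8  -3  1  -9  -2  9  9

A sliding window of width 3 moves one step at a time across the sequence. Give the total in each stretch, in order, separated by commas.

[4, 11, -6] → sum 9
[11, -6, -4] → sum 1
[-6, -4, 7] → sum -3
[-4, 7, -4] → sum -1
[7, -4, 5] → sum 8
[-4, 5, 8] → sum 9
[5, 8, -3] → sum 10
[8, -3, 1] → sum 6
[-3, 1, -9] → sum -11
[1, -9, -2] → sum -10
[-9, -2, 9] → sum -2
[-2, 9, 9] → sum 16

9, 1, -3, -1, 8, 9, 10, 6, -11, -10, -2, 16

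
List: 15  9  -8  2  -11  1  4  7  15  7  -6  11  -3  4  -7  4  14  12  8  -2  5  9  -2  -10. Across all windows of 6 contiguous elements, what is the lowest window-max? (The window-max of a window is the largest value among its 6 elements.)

7

Window maxs for each of the 19 positions:
15 9 -8 2 -11 1 → max 15
9 -8 2 -11 1 4 → max 9
-8 2 -11 1 4 7 → max 7
2 -11 1 4 7 15 → max 15
-11 1 4 7 15 7 → max 15
1 4 7 15 7 -6 → max 15
4 7 15 7 -6 11 → max 15
7 15 7 -6 11 -3 → max 15
15 7 -6 11 -3 4 → max 15
7 -6 11 -3 4 -7 → max 11
-6 11 -3 4 -7 4 → max 11
11 -3 4 -7 4 14 → max 14
-3 4 -7 4 14 12 → max 14
4 -7 4 14 12 8 → max 14
-7 4 14 12 8 -2 → max 14
4 14 12 8 -2 5 → max 14
14 12 8 -2 5 9 → max 14
12 8 -2 5 9 -2 → max 12
8 -2 5 9 -2 -10 → max 9
Lowest of these is 7.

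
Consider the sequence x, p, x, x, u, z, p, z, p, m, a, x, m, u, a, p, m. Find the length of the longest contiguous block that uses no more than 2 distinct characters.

4

[x] 1 distinct, len 1
[x, p] 2 distinct, len 2
[x, p, x] 2 distinct, len 3
[x, p, x, x] 2 distinct, len 4
[x, x, u] 2 distinct, len 3
[u, z] 2 distinct, len 2
[z, p] 2 distinct, len 2
[z, p, z] 2 distinct, len 3
[z, p, z, p] 2 distinct, len 4
[p, m] 2 distinct, len 2
[m, a] 2 distinct, len 2
[a, x] 2 distinct, len 2
[x, m] 2 distinct, len 2
[m, u] 2 distinct, len 2
[u, a] 2 distinct, len 2
[a, p] 2 distinct, len 2
[p, m] 2 distinct, len 2
Longest length with ≤2 distinct: 4.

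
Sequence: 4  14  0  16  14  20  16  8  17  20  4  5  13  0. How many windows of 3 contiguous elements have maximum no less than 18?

6

4 14 0 → max 14
14 0 16 → max 16
0 16 14 → max 16
16 14 20 → max 20  ≥ 18 ✓
14 20 16 → max 20  ≥ 18 ✓
20 16 8 → max 20  ≥ 18 ✓
16 8 17 → max 17
8 17 20 → max 20  ≥ 18 ✓
17 20 4 → max 20  ≥ 18 ✓
20 4 5 → max 20  ≥ 18 ✓
4 5 13 → max 13
5 13 0 → max 13
6 windows satisfy the condition.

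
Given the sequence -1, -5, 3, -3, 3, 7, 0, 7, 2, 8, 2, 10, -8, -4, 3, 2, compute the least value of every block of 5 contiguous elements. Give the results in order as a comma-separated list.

Sliding a size-5 window across the 16 values:
(-1, -5, 3, -3, 3) → min -5
(-5, 3, -3, 3, 7) → min -5
(3, -3, 3, 7, 0) → min -3
(-3, 3, 7, 0, 7) → min -3
(3, 7, 0, 7, 2) → min 0
(7, 0, 7, 2, 8) → min 0
(0, 7, 2, 8, 2) → min 0
(7, 2, 8, 2, 10) → min 2
(2, 8, 2, 10, -8) → min -8
(8, 2, 10, -8, -4) → min -8
(2, 10, -8, -4, 3) → min -8
(10, -8, -4, 3, 2) → min -8

-5, -5, -3, -3, 0, 0, 0, 2, -8, -8, -8, -8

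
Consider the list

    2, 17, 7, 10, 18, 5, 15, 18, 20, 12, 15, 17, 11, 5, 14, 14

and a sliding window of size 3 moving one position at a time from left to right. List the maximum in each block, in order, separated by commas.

Sliding a size-3 window across the 16 values:
[2, 17, 7] → max 17
[17, 7, 10] → max 17
[7, 10, 18] → max 18
[10, 18, 5] → max 18
[18, 5, 15] → max 18
[5, 15, 18] → max 18
[15, 18, 20] → max 20
[18, 20, 12] → max 20
[20, 12, 15] → max 20
[12, 15, 17] → max 17
[15, 17, 11] → max 17
[17, 11, 5] → max 17
[11, 5, 14] → max 14
[5, 14, 14] → max 14

17, 17, 18, 18, 18, 18, 20, 20, 20, 17, 17, 17, 14, 14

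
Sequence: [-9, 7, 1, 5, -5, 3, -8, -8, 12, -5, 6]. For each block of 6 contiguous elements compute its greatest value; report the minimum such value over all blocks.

(-9, 7, 1, 5, -5, 3) → max 7
(7, 1, 5, -5, 3, -8) → max 7
(1, 5, -5, 3, -8, -8) → max 5
(5, -5, 3, -8, -8, 12) → max 12
(-5, 3, -8, -8, 12, -5) → max 12
(3, -8, -8, 12, -5, 6) → max 12
Minimum of these is 5.

5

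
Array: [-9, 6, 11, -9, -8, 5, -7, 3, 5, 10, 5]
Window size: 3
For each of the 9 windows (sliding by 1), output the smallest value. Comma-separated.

-9, -9, -9, -9, -8, -7, -7, 3, 5

Sliding a size-3 window across the 11 values:
[-9, 6, 11] → min -9
[6, 11, -9] → min -9
[11, -9, -8] → min -9
[-9, -8, 5] → min -9
[-8, 5, -7] → min -8
[5, -7, 3] → min -7
[-7, 3, 5] → min -7
[3, 5, 10] → min 3
[5, 10, 5] → min 5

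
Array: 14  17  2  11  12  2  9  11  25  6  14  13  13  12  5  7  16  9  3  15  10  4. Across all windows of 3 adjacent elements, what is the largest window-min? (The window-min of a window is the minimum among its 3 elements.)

13

(14, 17, 2) → min 2
(17, 2, 11) → min 2
(2, 11, 12) → min 2
(11, 12, 2) → min 2
(12, 2, 9) → min 2
(2, 9, 11) → min 2
(9, 11, 25) → min 9
(11, 25, 6) → min 6
(25, 6, 14) → min 6
(6, 14, 13) → min 6
(14, 13, 13) → min 13
(13, 13, 12) → min 12
(13, 12, 5) → min 5
(12, 5, 7) → min 5
(5, 7, 16) → min 5
(7, 16, 9) → min 7
(16, 9, 3) → min 3
(9, 3, 15) → min 3
(3, 15, 10) → min 3
(15, 10, 4) → min 4
Largest of these is 13.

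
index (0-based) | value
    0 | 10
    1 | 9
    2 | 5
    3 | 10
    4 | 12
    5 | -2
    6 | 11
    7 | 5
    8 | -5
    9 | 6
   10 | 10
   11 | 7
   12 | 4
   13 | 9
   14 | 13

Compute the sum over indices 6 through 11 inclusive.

34

Elements at indices 6..11: 11, 5, -5, 6, 10, 7
sum(11, 5, -5, 6, 10, 7) = 34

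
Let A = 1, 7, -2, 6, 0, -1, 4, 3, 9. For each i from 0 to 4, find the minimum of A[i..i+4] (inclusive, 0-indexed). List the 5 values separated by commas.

1 7 -2 6 0 → min -2
7 -2 6 0 -1 → min -2
-2 6 0 -1 4 → min -2
6 0 -1 4 3 → min -1
0 -1 4 3 9 → min -1

-2, -2, -2, -1, -1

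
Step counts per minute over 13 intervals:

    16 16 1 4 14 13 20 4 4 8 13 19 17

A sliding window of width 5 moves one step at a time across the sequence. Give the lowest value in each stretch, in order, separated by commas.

1, 1, 1, 4, 4, 4, 4, 4, 4

[16, 16, 1, 4, 14] → min 1
[16, 1, 4, 14, 13] → min 1
[1, 4, 14, 13, 20] → min 1
[4, 14, 13, 20, 4] → min 4
[14, 13, 20, 4, 4] → min 4
[13, 20, 4, 4, 8] → min 4
[20, 4, 4, 8, 13] → min 4
[4, 4, 8, 13, 19] → min 4
[4, 8, 13, 19, 17] → min 4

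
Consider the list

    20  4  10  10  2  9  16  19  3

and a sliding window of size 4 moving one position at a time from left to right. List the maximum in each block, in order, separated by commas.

20, 10, 10, 16, 19, 19

[20, 4, 10, 10] → max 20
[4, 10, 10, 2] → max 10
[10, 10, 2, 9] → max 10
[10, 2, 9, 16] → max 16
[2, 9, 16, 19] → max 19
[9, 16, 19, 3] → max 19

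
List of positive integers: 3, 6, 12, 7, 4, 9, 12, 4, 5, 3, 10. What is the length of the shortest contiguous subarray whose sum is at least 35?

Extend right; whenever the sum reaches 35, record the length and shrink from the left:
add 3: running sum 3 < 35
add 6: running sum 9 < 35
add 12: running sum 21 < 35
add 7: running sum 28 < 35
add 4: running sum 32 < 35
end 5: [6, 12, 7, 4, 9] sum 38, len 5
end 6: [12, 7, 4, 9, 12] sum 44, len 5
end 7: [7, 4, 9, 12, 4] sum 36, len 5
end 8: [7, 4, 9, 12, 4, 5] sum 41, len 6
end 9: [4, 9, 12, 4, 5, 3] sum 37, len 6
end 10: [9, 12, 4, 5, 3, 10] sum 43, len 6
Shortest qualifying length: 5.

5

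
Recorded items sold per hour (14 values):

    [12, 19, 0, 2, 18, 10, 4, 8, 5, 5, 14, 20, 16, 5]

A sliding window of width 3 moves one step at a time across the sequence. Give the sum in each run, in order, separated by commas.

31, 21, 20, 30, 32, 22, 17, 18, 24, 39, 50, 41

[12, 19, 0] → sum 31
[19, 0, 2] → sum 21
[0, 2, 18] → sum 20
[2, 18, 10] → sum 30
[18, 10, 4] → sum 32
[10, 4, 8] → sum 22
[4, 8, 5] → sum 17
[8, 5, 5] → sum 18
[5, 5, 14] → sum 24
[5, 14, 20] → sum 39
[14, 20, 16] → sum 50
[20, 16, 5] → sum 41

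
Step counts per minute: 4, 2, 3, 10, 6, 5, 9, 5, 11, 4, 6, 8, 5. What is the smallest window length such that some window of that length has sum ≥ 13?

Extend right; whenever the sum reaches 13, record the length and shrink from the left:
add 4: running sum 4 < 13
add 2: running sum 6 < 13
add 3: running sum 9 < 13
end 3: [3, 10] sum 13, len 2
end 4: [10, 6] sum 16, len 2
end 5: [10, 6, 5] sum 21, len 3
end 6: [5, 9] sum 14, len 2
end 7: [9, 5] sum 14, len 2
end 8: [5, 11] sum 16, len 2
end 9: [11, 4] sum 15, len 2
end 10: [11, 4, 6] sum 21, len 3
end 11: [6, 8] sum 14, len 2
end 12: [8, 5] sum 13, len 2
Shortest qualifying length: 2.

2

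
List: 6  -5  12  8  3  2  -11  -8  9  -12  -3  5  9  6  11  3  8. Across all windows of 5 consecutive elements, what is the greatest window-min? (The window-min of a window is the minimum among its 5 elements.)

Each size-5 window and its min:
[6, -5, 12, 8, 3] → min -5
[-5, 12, 8, 3, 2] → min -5
[12, 8, 3, 2, -11] → min -11
[8, 3, 2, -11, -8] → min -11
[3, 2, -11, -8, 9] → min -11
[2, -11, -8, 9, -12] → min -12
[-11, -8, 9, -12, -3] → min -12
[-8, 9, -12, -3, 5] → min -12
[9, -12, -3, 5, 9] → min -12
[-12, -3, 5, 9, 6] → min -12
[-3, 5, 9, 6, 11] → min -3
[5, 9, 6, 11, 3] → min 3
[9, 6, 11, 3, 8] → min 3
Greatest of these is 3.

3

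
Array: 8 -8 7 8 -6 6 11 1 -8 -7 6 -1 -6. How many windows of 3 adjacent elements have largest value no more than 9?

8

[8, -8, 7] → max 8  ≤ 9 ✓
[-8, 7, 8] → max 8  ≤ 9 ✓
[7, 8, -6] → max 8  ≤ 9 ✓
[8, -6, 6] → max 8  ≤ 9 ✓
[-6, 6, 11] → max 11
[6, 11, 1] → max 11
[11, 1, -8] → max 11
[1, -8, -7] → max 1  ≤ 9 ✓
[-8, -7, 6] → max 6  ≤ 9 ✓
[-7, 6, -1] → max 6  ≤ 9 ✓
[6, -1, -6] → max 6  ≤ 9 ✓
8 windows satisfy the condition.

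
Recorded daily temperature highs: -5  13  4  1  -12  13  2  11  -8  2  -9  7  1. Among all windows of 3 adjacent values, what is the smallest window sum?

-15

Each size-3 window and its sum:
(-5, 13, 4) → sum 12
(13, 4, 1) → sum 18
(4, 1, -12) → sum -7
(1, -12, 13) → sum 2
(-12, 13, 2) → sum 3
(13, 2, 11) → sum 26
(2, 11, -8) → sum 5
(11, -8, 2) → sum 5
(-8, 2, -9) → sum -15
(2, -9, 7) → sum 0
(-9, 7, 1) → sum -1
Smallest of these is -15.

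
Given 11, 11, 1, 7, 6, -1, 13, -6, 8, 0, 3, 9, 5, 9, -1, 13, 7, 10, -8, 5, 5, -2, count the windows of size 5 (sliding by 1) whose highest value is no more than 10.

6

(11, 11, 1, 7, 6) → max 11
(11, 1, 7, 6, -1) → max 11
(1, 7, 6, -1, 13) → max 13
(7, 6, -1, 13, -6) → max 13
(6, -1, 13, -6, 8) → max 13
(-1, 13, -6, 8, 0) → max 13
(13, -6, 8, 0, 3) → max 13
(-6, 8, 0, 3, 9) → max 9  ≤ 10 ✓
(8, 0, 3, 9, 5) → max 9  ≤ 10 ✓
(0, 3, 9, 5, 9) → max 9  ≤ 10 ✓
(3, 9, 5, 9, -1) → max 9  ≤ 10 ✓
(9, 5, 9, -1, 13) → max 13
(5, 9, -1, 13, 7) → max 13
(9, -1, 13, 7, 10) → max 13
(-1, 13, 7, 10, -8) → max 13
(13, 7, 10, -8, 5) → max 13
(7, 10, -8, 5, 5) → max 10  ≤ 10 ✓
(10, -8, 5, 5, -2) → max 10  ≤ 10 ✓
6 windows satisfy the condition.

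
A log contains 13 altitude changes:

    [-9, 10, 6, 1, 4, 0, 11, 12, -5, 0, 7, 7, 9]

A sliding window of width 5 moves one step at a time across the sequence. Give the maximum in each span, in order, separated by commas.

10, 10, 11, 12, 12, 12, 12, 12, 9

Sliding a size-5 window across the 13 values:
(-9, 10, 6, 1, 4) → max 10
(10, 6, 1, 4, 0) → max 10
(6, 1, 4, 0, 11) → max 11
(1, 4, 0, 11, 12) → max 12
(4, 0, 11, 12, -5) → max 12
(0, 11, 12, -5, 0) → max 12
(11, 12, -5, 0, 7) → max 12
(12, -5, 0, 7, 7) → max 12
(-5, 0, 7, 7, 9) → max 9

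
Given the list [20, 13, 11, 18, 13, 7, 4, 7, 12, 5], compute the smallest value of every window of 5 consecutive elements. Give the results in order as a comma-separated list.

11, 7, 4, 4, 4, 4

20 13 11 18 13 → min 11
13 11 18 13 7 → min 7
11 18 13 7 4 → min 4
18 13 7 4 7 → min 4
13 7 4 7 12 → min 4
7 4 7 12 5 → min 4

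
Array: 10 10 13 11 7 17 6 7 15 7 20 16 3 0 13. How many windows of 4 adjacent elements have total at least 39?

9

(10, 10, 13, 11) → sum 44  ≥ 39 ✓
(10, 13, 11, 7) → sum 41  ≥ 39 ✓
(13, 11, 7, 17) → sum 48  ≥ 39 ✓
(11, 7, 17, 6) → sum 41  ≥ 39 ✓
(7, 17, 6, 7) → sum 37
(17, 6, 7, 15) → sum 45  ≥ 39 ✓
(6, 7, 15, 7) → sum 35
(7, 15, 7, 20) → sum 49  ≥ 39 ✓
(15, 7, 20, 16) → sum 58  ≥ 39 ✓
(7, 20, 16, 3) → sum 46  ≥ 39 ✓
(20, 16, 3, 0) → sum 39  ≥ 39 ✓
(16, 3, 0, 13) → sum 32
9 windows satisfy the condition.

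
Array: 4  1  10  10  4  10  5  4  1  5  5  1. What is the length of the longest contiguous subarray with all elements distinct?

4

[4] len 1
[4, 1] len 2
[4, 1, 10] len 3
[10] len 1
[10, 4] len 2
[4, 10] len 2
[4, 10, 5] len 3
[10, 5, 4] len 3
[10, 5, 4, 1] len 4
[4, 1, 5] len 3
[5] len 1
[5, 1] len 2
Longest all-distinct length: 4.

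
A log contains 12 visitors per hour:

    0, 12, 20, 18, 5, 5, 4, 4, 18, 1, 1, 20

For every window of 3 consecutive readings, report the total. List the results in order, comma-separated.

32, 50, 43, 28, 14, 13, 26, 23, 20, 22

Sliding a size-3 window across the 12 values:
[0, 12, 20] → sum 32
[12, 20, 18] → sum 50
[20, 18, 5] → sum 43
[18, 5, 5] → sum 28
[5, 5, 4] → sum 14
[5, 4, 4] → sum 13
[4, 4, 18] → sum 26
[4, 18, 1] → sum 23
[18, 1, 1] → sum 20
[1, 1, 20] → sum 22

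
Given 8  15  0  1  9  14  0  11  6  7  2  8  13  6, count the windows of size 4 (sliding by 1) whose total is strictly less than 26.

[8, 15, 0, 1] → sum 24  < 26 ✓
[15, 0, 1, 9] → sum 25  < 26 ✓
[0, 1, 9, 14] → sum 24  < 26 ✓
[1, 9, 14, 0] → sum 24  < 26 ✓
[9, 14, 0, 11] → sum 34
[14, 0, 11, 6] → sum 31
[0, 11, 6, 7] → sum 24  < 26 ✓
[11, 6, 7, 2] → sum 26
[6, 7, 2, 8] → sum 23  < 26 ✓
[7, 2, 8, 13] → sum 30
[2, 8, 13, 6] → sum 29
6 windows satisfy the condition.

6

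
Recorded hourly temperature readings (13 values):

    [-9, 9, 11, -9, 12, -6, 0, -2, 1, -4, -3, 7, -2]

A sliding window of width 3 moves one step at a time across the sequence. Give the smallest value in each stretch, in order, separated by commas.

[-9, 9, 11] → min -9
[9, 11, -9] → min -9
[11, -9, 12] → min -9
[-9, 12, -6] → min -9
[12, -6, 0] → min -6
[-6, 0, -2] → min -6
[0, -2, 1] → min -2
[-2, 1, -4] → min -4
[1, -4, -3] → min -4
[-4, -3, 7] → min -4
[-3, 7, -2] → min -3

-9, -9, -9, -9, -6, -6, -2, -4, -4, -4, -3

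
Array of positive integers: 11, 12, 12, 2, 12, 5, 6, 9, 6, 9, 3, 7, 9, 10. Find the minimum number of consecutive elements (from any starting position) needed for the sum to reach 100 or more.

13

add 11: running sum 11 < 100
add 12: running sum 23 < 100
add 12: running sum 35 < 100
add 2: running sum 37 < 100
add 12: running sum 49 < 100
add 5: running sum 54 < 100
add 6: running sum 60 < 100
add 9: running sum 69 < 100
add 6: running sum 75 < 100
add 9: running sum 84 < 100
add 3: running sum 87 < 100
add 7: running sum 94 < 100
add 9: shortest ending here [11, 12, 12, 2, 12, 5, 6, 9, 6, 9, 3, 7, 9] sum 103, len 13
add 10: shortest ending here [12, 12, 2, 12, 5, 6, 9, 6, 9, 3, 7, 9, 10] sum 102, len 13
Shortest qualifying length: 13.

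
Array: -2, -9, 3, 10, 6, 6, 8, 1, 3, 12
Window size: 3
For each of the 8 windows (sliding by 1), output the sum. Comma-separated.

-8, 4, 19, 22, 20, 15, 12, 16

Sliding a size-3 window across the 10 values:
(-2, -9, 3) → sum -8
(-9, 3, 10) → sum 4
(3, 10, 6) → sum 19
(10, 6, 6) → sum 22
(6, 6, 8) → sum 20
(6, 8, 1) → sum 15
(8, 1, 3) → sum 12
(1, 3, 12) → sum 16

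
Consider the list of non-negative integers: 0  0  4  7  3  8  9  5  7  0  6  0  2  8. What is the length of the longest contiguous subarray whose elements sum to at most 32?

7

→ 0: sum 0, len 1
→ 0: sum 0, len 2
→ 4: sum 4, len 3
→ 7: sum 11, len 4
→ 3: sum 14, len 5
→ 8: sum 22, len 6
→ 9: sum 31, len 7
→ 5 (dropped 0, 0, 4): sum 32, len 5
→ 7 (dropped 7): sum 32, len 5
→ 0: sum 32, len 6
→ 6 (dropped 3, 8): sum 27, len 5
→ 0: sum 27, len 6
→ 2: sum 29, len 7
→ 8 (dropped 9): sum 28, len 7
Longest length seen: 7.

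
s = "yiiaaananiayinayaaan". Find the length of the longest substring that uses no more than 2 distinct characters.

Extend right; when distinct count exceeds 2, shrink from the left:
add y: window [y] (1 distinct), len 1
add i: window [y, i] (2 distinct), len 2
add i: window [y, i, i] (2 distinct), len 3
add a: window [i, i, a] (2 distinct), len 3
add a: window [i, i, a, a] (2 distinct), len 4
add a: window [i, i, a, a, a] (2 distinct), len 5
add n: window [a, a, a, n] (2 distinct), len 4
add a: window [a, a, a, n, a] (2 distinct), len 5
add n: window [a, a, a, n, a, n] (2 distinct), len 6
add i: window [n, i] (2 distinct), len 2
add a: window [i, a] (2 distinct), len 2
add y: window [a, y] (2 distinct), len 2
add i: window [y, i] (2 distinct), len 2
add n: window [i, n] (2 distinct), len 2
add a: window [n, a] (2 distinct), len 2
add y: window [a, y] (2 distinct), len 2
add a: window [a, y, a] (2 distinct), len 3
add a: window [a, y, a, a] (2 distinct), len 4
add a: window [a, y, a, a, a] (2 distinct), len 5
add n: window [a, a, a, n] (2 distinct), len 4
Longest length with ≤2 distinct: 6.

6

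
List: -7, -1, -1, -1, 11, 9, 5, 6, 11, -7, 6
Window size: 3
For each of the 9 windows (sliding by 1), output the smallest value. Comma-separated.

-7, -1, -1, -1, 5, 5, 5, -7, -7

-7 -1 -1 → min -7
-1 -1 -1 → min -1
-1 -1 11 → min -1
-1 11 9 → min -1
11 9 5 → min 5
9 5 6 → min 5
5 6 11 → min 5
6 11 -7 → min -7
11 -7 6 → min -7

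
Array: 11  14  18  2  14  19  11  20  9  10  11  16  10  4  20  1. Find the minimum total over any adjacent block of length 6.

Each size-6 window and its sum:
11 14 18 2 14 19 → sum 78
14 18 2 14 19 11 → sum 78
18 2 14 19 11 20 → sum 84
2 14 19 11 20 9 → sum 75
14 19 11 20 9 10 → sum 83
19 11 20 9 10 11 → sum 80
11 20 9 10 11 16 → sum 77
20 9 10 11 16 10 → sum 76
9 10 11 16 10 4 → sum 60
10 11 16 10 4 20 → sum 71
11 16 10 4 20 1 → sum 62
Minimum of these is 60.

60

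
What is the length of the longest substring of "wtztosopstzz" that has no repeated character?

add w: [w] len 1
add t: [w, t] len 2
add z: [w, t, z] len 3
add t (repeat t, move left end past it): [z, t] len 2
add o: [z, t, o] len 3
add s: [z, t, o, s] len 4
add o (repeat o, move left end past it): [s, o] len 2
add p: [s, o, p] len 3
add s (repeat s, move left end past it): [o, p, s] len 3
add t: [o, p, s, t] len 4
add z: [o, p, s, t, z] len 5
add z (repeat z, move left end past it): [z] len 1
Longest all-distinct length: 5.

5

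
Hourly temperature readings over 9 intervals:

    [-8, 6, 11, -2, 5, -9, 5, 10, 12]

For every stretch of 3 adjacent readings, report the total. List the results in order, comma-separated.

9, 15, 14, -6, 1, 6, 27

Sliding a size-3 window across the 9 values:
[-8, 6, 11] → sum 9
[6, 11, -2] → sum 15
[11, -2, 5] → sum 14
[-2, 5, -9] → sum -6
[5, -9, 5] → sum 1
[-9, 5, 10] → sum 6
[5, 10, 12] → sum 27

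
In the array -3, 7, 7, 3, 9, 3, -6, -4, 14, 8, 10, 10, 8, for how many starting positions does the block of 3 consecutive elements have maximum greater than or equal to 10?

[-3, 7, 7] → max 7
[7, 7, 3] → max 7
[7, 3, 9] → max 9
[3, 9, 3] → max 9
[9, 3, -6] → max 9
[3, -6, -4] → max 3
[-6, -4, 14] → max 14  ≥ 10 ✓
[-4, 14, 8] → max 14  ≥ 10 ✓
[14, 8, 10] → max 14  ≥ 10 ✓
[8, 10, 10] → max 10  ≥ 10 ✓
[10, 10, 8] → max 10  ≥ 10 ✓
5 windows satisfy the condition.

5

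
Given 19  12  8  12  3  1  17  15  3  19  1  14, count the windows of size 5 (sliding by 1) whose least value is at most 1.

7

(19, 12, 8, 12, 3) → min 3
(12, 8, 12, 3, 1) → min 1  ≤ 1 ✓
(8, 12, 3, 1, 17) → min 1  ≤ 1 ✓
(12, 3, 1, 17, 15) → min 1  ≤ 1 ✓
(3, 1, 17, 15, 3) → min 1  ≤ 1 ✓
(1, 17, 15, 3, 19) → min 1  ≤ 1 ✓
(17, 15, 3, 19, 1) → min 1  ≤ 1 ✓
(15, 3, 19, 1, 14) → min 1  ≤ 1 ✓
7 windows satisfy the condition.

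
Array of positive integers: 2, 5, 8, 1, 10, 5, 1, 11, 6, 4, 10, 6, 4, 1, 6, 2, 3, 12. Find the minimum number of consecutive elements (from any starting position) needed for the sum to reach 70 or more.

add 2: running sum 2 < 70
add 5: running sum 7 < 70
add 8: running sum 15 < 70
add 1: running sum 16 < 70
add 10: running sum 26 < 70
add 5: running sum 31 < 70
add 1: running sum 32 < 70
add 11: running sum 43 < 70
add 6: running sum 49 < 70
add 4: running sum 53 < 70
add 10: running sum 63 < 70
add 6: running sum 69 < 70
end 12: [5, 8, 1, 10, 5, 1, 11, 6, 4, 10, 6, 4] sum 71, len 12
end 13: [5, 8, 1, 10, 5, 1, 11, 6, 4, 10, 6, 4, 1] sum 72, len 13
end 14: [8, 1, 10, 5, 1, 11, 6, 4, 10, 6, 4, 1, 6] sum 73, len 13
end 15: [8, 1, 10, 5, 1, 11, 6, 4, 10, 6, 4, 1, 6, 2] sum 75, len 14
end 16: [1, 10, 5, 1, 11, 6, 4, 10, 6, 4, 1, 6, 2, 3] sum 70, len 14
end 17: [5, 1, 11, 6, 4, 10, 6, 4, 1, 6, 2, 3, 12] sum 71, len 13
Shortest qualifying length: 12.

12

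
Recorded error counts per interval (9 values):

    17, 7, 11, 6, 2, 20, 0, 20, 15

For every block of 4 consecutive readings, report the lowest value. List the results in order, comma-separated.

6, 2, 2, 0, 0, 0

17 7 11 6 → min 6
7 11 6 2 → min 2
11 6 2 20 → min 2
6 2 20 0 → min 0
2 20 0 20 → min 0
20 0 20 15 → min 0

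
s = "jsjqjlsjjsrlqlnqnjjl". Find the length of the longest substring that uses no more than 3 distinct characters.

[j] 1 distinct, len 1
[j, s] 2 distinct, len 2
[j, s, j] 2 distinct, len 3
[j, s, j, q] 3 distinct, len 4
[j, s, j, q, j] 3 distinct, len 5
[j, q, j, l] 3 distinct, len 4
[j, l, s] 3 distinct, len 3
[j, l, s, j] 3 distinct, len 4
[j, l, s, j, j] 3 distinct, len 5
[j, l, s, j, j, s] 3 distinct, len 6
[s, j, j, s, r] 3 distinct, len 5
[s, r, l] 3 distinct, len 3
[r, l, q] 3 distinct, len 3
[r, l, q, l] 3 distinct, len 4
[l, q, l, n] 3 distinct, len 4
[l, q, l, n, q] 3 distinct, len 5
[l, q, l, n, q, n] 3 distinct, len 6
[n, q, n, j] 3 distinct, len 4
[n, q, n, j, j] 3 distinct, len 5
[n, j, j, l] 3 distinct, len 4
Longest length with ≤3 distinct: 6.

6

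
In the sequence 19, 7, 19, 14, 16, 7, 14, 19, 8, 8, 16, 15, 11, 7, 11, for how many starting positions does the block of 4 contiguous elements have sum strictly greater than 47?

19 7 19 14 → sum 59  > 47 ✓
7 19 14 16 → sum 56  > 47 ✓
19 14 16 7 → sum 56  > 47 ✓
14 16 7 14 → sum 51  > 47 ✓
16 7 14 19 → sum 56  > 47 ✓
7 14 19 8 → sum 48  > 47 ✓
14 19 8 8 → sum 49  > 47 ✓
19 8 8 16 → sum 51  > 47 ✓
8 8 16 15 → sum 47
8 16 15 11 → sum 50  > 47 ✓
16 15 11 7 → sum 49  > 47 ✓
15 11 7 11 → sum 44
10 windows satisfy the condition.

10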